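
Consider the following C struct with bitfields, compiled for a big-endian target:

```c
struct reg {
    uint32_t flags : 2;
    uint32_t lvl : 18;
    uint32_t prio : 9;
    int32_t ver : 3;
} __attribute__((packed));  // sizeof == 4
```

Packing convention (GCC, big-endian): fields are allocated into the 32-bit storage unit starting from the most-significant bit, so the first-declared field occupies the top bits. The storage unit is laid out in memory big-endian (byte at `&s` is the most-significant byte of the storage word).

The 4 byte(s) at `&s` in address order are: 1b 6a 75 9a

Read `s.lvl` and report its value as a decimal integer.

[0]=0x1b [1]=0x6a [2]=0x75 [3]=0x9a (big-endian) → word 0x1b6a759a
flags:2 @ bit 30 → (0x1b6a759a>>30)&0x3 = 0x0
lvl:18 @ bit 12 → (0x1b6a759a>>12)&0x3ffff = 0x1b6a7  ←
prio:9 @ bit 3 → (0x1b6a759a>>3)&0x1ff = 0xb3
ver:3 @ bit 0 → (0x1b6a759a>>0)&0x7 = 0x2

112295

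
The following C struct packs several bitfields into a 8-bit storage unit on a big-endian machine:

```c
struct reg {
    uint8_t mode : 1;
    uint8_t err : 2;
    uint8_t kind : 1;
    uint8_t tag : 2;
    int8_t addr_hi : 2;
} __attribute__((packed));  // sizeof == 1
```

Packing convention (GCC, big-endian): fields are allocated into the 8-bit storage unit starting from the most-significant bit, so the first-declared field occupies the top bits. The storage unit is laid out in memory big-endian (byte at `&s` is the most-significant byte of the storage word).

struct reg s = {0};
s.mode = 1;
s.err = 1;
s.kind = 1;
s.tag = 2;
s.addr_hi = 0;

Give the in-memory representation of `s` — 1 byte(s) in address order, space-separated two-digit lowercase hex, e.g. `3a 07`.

mode:1 = 1 → 0x1 << 7 → word 0x80
err:2 = 1 → 0x1 << 5 → word 0xa0
kind:1 = 1 → 0x1 << 4 → word 0xb0
tag:2 = 2 → 0x2 << 2 → word 0xb8
addr_hi:2 = 0 → 0x0 << 0 → word 0xb8
word = 0xb8 → big-endian bytes:
  [0]=0xb8

b8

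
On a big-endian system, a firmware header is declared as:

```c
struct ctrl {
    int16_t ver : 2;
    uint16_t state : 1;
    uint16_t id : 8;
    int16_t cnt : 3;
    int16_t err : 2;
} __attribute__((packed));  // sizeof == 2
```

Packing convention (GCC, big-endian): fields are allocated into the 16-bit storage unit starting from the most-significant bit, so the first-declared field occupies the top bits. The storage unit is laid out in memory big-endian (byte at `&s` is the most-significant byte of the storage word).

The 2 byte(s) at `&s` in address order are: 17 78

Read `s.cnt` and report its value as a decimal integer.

-2

[0]=0x17 [1]=0x78 (big-endian) → word 0x1778
ver:2 @ bit 14 → (0x1778>>14)&0x3 = 0x0
state:1 @ bit 13 → (0x1778>>13)&0x1 = 0x0
id:8 @ bit 5 → (0x1778>>5)&0xff = 0xbb
cnt:3 @ bit 2 → (0x1778>>2)&0x7 = 0x6  ←
err:2 @ bit 0 → (0x1778>>0)&0x3 = 0x0
cnt signed 3b, MSB=1: 6 - 8 = -2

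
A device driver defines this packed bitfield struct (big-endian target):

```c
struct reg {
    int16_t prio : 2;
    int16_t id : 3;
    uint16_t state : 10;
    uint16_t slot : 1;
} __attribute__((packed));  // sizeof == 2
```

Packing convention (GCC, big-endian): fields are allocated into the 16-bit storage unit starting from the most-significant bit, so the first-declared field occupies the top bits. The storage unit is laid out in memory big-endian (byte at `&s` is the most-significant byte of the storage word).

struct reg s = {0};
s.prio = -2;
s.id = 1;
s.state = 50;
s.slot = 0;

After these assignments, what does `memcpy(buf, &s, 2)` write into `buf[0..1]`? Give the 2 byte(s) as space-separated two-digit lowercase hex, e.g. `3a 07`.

[14+:2] prio=-2 & 0x3 = 0x2; word=0x8000
[11+:3] id=1 & 0x7 = 0x1; word=0x8800
[1+:10] state=50 & 0x3ff = 0x32; word=0x8864
[0+:1] slot=0 & 0x1 = 0x0; word=0x8864
word = 0x8864 → big-endian bytes:
  [0]=0x88  [1]=0x64

88 64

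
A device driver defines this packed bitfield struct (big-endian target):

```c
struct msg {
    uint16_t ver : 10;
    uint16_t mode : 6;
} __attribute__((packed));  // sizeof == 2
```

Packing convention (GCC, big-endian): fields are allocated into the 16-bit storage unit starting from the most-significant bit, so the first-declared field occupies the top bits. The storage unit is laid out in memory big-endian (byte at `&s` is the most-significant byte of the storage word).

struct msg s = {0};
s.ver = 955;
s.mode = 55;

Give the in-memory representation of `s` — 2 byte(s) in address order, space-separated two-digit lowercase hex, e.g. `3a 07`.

ver (10b) val=955 bits=0x3bb at bit 6: 0xeec0
mode (6b) val=55 bits=0x37 at bit 0: 0xeef7
word = 0xeef7 → big-endian bytes:
  [0]=0xee  [1]=0xf7

ee f7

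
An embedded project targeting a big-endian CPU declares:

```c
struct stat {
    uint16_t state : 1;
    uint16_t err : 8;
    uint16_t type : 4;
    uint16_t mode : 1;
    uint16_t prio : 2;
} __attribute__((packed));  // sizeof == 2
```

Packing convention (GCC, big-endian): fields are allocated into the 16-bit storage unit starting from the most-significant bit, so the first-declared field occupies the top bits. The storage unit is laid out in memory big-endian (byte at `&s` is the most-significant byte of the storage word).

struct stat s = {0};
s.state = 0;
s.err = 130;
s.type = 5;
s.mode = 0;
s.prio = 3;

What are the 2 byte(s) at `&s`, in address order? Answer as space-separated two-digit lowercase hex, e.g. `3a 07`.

41 2b

state (1b) val=0 bits=0x0 at bit 15: 0x0000
err (8b) val=130 bits=0x82 at bit 7: 0x4100
type (4b) val=5 bits=0x5 at bit 3: 0x4128
mode (1b) val=0 bits=0x0 at bit 2: 0x4128
prio (2b) val=3 bits=0x3 at bit 0: 0x412b
word = 0x412b → big-endian bytes:
  [0]=0x41  [1]=0x2b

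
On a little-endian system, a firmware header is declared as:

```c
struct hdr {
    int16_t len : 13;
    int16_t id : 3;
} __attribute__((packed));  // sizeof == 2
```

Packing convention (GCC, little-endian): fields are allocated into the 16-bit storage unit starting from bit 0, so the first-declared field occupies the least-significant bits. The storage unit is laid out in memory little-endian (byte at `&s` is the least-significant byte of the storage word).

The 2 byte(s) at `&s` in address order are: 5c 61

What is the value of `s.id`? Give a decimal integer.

3

[0]=0x5c [1]=0x61 (little-endian) → word 0x615c
len:13 @ bit 0 → (0x615c>>0)&0x1fff = 0x15c
id:3 @ bit 13 → (0x615c>>13)&0x7 = 0x3  ←
id signed 3b, MSB=0: value = 3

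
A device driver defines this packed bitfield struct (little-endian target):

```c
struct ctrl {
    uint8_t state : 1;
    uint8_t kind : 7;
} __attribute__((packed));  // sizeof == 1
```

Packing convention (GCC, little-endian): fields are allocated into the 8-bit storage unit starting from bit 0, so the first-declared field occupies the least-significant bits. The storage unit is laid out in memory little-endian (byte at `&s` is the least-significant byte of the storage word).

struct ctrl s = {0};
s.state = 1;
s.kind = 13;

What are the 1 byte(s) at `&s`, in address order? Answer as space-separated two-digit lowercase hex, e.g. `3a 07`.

1b

state:1 = 1 → 0x1 << 0 → word 0x01
kind:7 = 13 → 0xd << 1 → word 0x1b
word = 0x1b → little-endian bytes:
  [0]=0x1b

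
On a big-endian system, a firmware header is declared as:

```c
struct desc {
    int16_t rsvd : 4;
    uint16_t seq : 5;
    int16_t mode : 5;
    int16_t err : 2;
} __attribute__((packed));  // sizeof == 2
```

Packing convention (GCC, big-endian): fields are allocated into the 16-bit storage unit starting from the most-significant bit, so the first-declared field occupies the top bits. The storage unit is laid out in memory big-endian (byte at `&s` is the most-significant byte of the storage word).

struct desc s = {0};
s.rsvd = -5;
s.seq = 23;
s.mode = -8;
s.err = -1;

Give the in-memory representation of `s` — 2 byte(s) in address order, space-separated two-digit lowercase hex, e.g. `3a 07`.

bb e3

rsvd (4b) val=-5 bits=0xb at bit 12: 0xb000
seq (5b) val=23 bits=0x17 at bit 7: 0xbb80
mode (5b) val=-8 bits=0x18 at bit 2: 0xbbe0
err (2b) val=-1 bits=0x3 at bit 0: 0xbbe3
word = 0xbbe3 → big-endian bytes:
  [0]=0xbb  [1]=0xe3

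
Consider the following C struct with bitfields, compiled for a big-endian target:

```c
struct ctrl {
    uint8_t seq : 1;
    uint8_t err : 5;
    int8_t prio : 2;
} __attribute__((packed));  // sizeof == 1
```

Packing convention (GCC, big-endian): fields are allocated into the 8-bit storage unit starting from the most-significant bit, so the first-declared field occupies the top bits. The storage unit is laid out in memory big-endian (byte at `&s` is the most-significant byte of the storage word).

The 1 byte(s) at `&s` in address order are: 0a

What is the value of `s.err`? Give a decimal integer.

2

[0]=0x0a (big-endian) → word 0x0a
seq:1 @ bit 7 → (0x0a>>7)&0x1 = 0x0
err:5 @ bit 2 → (0x0a>>2)&0x1f = 0x2  ←
prio:2 @ bit 0 → (0x0a>>0)&0x3 = 0x2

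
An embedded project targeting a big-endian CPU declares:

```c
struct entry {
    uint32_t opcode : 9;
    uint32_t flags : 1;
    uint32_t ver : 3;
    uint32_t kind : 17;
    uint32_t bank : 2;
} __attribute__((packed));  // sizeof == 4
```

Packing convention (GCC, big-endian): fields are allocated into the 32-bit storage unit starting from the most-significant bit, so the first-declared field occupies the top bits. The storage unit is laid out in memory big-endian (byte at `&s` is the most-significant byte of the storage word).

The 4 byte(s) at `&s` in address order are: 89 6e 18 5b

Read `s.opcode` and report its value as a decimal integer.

[0]=0x89 [1]=0x6e [2]=0x18 [3]=0x5b (big-endian) → word 0x896e185b
opcode [23+:9] = (word>>23) & 0x1ff = 274  ←
flags [22+:1] = (word>>22) & 0x1 = 1
ver [19+:3] = (word>>19) & 0x7 = 5
kind [2+:17] = (word>>2) & 0x1ffff = 99862
bank [0+:2] = (word>>0) & 0x3 = 3

274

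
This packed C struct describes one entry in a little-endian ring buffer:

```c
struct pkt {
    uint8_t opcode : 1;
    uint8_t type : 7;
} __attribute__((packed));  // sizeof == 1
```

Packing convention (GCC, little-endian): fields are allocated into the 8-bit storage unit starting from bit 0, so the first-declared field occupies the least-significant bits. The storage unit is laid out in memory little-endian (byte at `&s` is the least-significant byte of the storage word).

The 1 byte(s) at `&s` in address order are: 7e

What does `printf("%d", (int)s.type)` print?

63

[0]=0x7e (little-endian) → word 0x7e
opcode:1 @ bit 0 → (0x7e>>0)&0x1 = 0x0
type:7 @ bit 1 → (0x7e>>1)&0x7f = 0x3f  ←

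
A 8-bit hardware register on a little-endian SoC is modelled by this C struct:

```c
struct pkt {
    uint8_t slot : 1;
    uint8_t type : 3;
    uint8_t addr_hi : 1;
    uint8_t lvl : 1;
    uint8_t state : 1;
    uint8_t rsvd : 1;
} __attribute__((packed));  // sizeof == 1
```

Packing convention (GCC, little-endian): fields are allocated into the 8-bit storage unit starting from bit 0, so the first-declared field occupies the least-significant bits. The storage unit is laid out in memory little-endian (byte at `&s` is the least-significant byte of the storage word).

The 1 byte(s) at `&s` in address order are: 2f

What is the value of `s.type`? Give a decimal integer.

[0]=0x2f (little-endian) → word 0x2f
slot:1 @ bit 0 → (0x2f>>0)&0x1 = 0x1
type:3 @ bit 1 → (0x2f>>1)&0x7 = 0x7  ←
addr_hi:1 @ bit 4 → (0x2f>>4)&0x1 = 0x0
lvl:1 @ bit 5 → (0x2f>>5)&0x1 = 0x1
state:1 @ bit 6 → (0x2f>>6)&0x1 = 0x0
rsvd:1 @ bit 7 → (0x2f>>7)&0x1 = 0x0

7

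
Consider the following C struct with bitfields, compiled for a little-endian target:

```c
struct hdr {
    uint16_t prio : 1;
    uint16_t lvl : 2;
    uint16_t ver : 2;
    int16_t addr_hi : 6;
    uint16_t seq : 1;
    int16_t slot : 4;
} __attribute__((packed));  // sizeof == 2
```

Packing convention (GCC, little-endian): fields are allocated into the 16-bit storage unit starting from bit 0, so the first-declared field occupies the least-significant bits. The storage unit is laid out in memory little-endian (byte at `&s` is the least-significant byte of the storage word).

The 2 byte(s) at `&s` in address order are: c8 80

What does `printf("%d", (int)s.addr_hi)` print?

[0]=0xc8 [1]=0x80 (little-endian) → word 0x80c8
prio:1 @ bit 0 → (0x80c8>>0)&0x1 = 0x0
lvl:2 @ bit 1 → (0x80c8>>1)&0x3 = 0x0
ver:2 @ bit 3 → (0x80c8>>3)&0x3 = 0x1
addr_hi:6 @ bit 5 → (0x80c8>>5)&0x3f = 0x6  ←
seq:1 @ bit 11 → (0x80c8>>11)&0x1 = 0x0
slot:4 @ bit 12 → (0x80c8>>12)&0xf = 0x8
addr_hi signed 6b, MSB=0: value = 6

6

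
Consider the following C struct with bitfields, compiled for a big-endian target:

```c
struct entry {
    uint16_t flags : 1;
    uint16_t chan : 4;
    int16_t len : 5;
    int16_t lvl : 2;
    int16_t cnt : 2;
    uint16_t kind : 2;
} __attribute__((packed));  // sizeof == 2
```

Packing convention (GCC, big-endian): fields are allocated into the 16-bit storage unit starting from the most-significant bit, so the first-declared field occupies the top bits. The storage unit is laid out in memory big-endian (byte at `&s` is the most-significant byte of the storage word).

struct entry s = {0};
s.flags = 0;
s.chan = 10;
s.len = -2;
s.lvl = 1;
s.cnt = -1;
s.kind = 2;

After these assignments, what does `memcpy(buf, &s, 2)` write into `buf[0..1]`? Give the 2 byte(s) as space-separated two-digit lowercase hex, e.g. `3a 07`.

[15+:1] flags=0 & 0x1 = 0x0; word=0x0000
[11+:4] chan=10 & 0xf = 0xa; word=0x5000
[6+:5] len=-2 & 0x1f = 0x1e; word=0x5780
[4+:2] lvl=1 & 0x3 = 0x1; word=0x5790
[2+:2] cnt=-1 & 0x3 = 0x3; word=0x579c
[0+:2] kind=2 & 0x3 = 0x2; word=0x579e
word = 0x579e → big-endian bytes:
  [0]=0x57  [1]=0x9e

57 9e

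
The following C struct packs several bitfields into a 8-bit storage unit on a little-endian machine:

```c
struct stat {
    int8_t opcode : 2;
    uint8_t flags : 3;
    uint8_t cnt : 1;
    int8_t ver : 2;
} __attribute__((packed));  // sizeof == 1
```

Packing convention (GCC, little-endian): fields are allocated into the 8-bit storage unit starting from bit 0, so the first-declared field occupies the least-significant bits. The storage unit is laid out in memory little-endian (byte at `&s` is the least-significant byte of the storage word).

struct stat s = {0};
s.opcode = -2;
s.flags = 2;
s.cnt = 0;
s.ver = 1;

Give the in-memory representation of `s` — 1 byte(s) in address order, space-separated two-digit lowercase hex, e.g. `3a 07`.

opcode (2b) val=-2 bits=0x2 at bit 0: 0x02
flags (3b) val=2 bits=0x2 at bit 2: 0x0a
cnt (1b) val=0 bits=0x0 at bit 5: 0x0a
ver (2b) val=1 bits=0x1 at bit 6: 0x4a
word = 0x4a → little-endian bytes:
  [0]=0x4a

4a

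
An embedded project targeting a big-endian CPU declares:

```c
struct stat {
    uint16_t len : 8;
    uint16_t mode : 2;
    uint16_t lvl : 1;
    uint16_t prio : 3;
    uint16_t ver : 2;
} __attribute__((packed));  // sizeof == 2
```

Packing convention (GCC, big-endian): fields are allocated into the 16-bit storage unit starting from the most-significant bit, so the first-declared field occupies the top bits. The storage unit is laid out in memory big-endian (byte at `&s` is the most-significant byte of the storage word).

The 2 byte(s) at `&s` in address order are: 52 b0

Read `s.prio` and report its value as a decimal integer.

4

[0]=0x52 [1]=0xb0 (big-endian) → word 0x52b0
len [8+:8] = (word>>8) & 0xff = 82
mode [6+:2] = (word>>6) & 0x3 = 2
lvl [5+:1] = (word>>5) & 0x1 = 1
prio [2+:3] = (word>>2) & 0x7 = 4  ←
ver [0+:2] = (word>>0) & 0x3 = 0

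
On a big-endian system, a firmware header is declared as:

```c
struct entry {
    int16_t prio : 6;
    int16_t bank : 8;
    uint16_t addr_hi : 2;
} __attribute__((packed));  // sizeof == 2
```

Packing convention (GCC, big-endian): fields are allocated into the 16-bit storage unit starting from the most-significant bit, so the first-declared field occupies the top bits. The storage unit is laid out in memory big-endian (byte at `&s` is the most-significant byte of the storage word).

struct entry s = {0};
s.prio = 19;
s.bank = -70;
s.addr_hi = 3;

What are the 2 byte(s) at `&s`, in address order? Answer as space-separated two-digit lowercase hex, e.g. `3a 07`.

4e eb

[10+:6] prio=19 & 0x3f = 0x13; word=0x4c00
[2+:8] bank=-70 & 0xff = 0xba; word=0x4ee8
[0+:2] addr_hi=3 & 0x3 = 0x3; word=0x4eeb
word = 0x4eeb → big-endian bytes:
  [0]=0x4e  [1]=0xeb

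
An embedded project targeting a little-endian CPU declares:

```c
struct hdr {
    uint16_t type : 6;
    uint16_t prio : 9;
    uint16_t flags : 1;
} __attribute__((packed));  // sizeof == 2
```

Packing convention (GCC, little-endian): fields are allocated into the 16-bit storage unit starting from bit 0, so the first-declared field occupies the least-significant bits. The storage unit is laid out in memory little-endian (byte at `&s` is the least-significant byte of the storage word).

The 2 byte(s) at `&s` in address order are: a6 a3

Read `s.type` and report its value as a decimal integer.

38

[0]=0xa6 [1]=0xa3 (little-endian) → word 0xa3a6
type:6 @ bit 0 → (0xa3a6>>0)&0x3f = 0x26  ←
prio:9 @ bit 6 → (0xa3a6>>6)&0x1ff = 0x8e
flags:1 @ bit 15 → (0xa3a6>>15)&0x1 = 0x1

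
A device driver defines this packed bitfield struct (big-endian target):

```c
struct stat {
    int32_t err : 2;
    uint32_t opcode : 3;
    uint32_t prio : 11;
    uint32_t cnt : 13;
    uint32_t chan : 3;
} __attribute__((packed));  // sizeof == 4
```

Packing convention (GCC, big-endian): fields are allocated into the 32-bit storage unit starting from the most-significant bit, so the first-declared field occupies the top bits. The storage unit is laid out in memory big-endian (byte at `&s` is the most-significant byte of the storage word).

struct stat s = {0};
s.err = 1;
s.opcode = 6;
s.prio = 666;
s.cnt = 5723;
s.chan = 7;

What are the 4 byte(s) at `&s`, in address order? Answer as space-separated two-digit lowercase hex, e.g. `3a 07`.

72 9a b2 df

[30+:2] err=1 & 0x3 = 0x1; word=0x40000000
[27+:3] opcode=6 & 0x7 = 0x6; word=0x70000000
[16+:11] prio=666 & 0x7ff = 0x29a; word=0x729a0000
[3+:13] cnt=5723 & 0x1fff = 0x165b; word=0x729ab2d8
[0+:3] chan=7 & 0x7 = 0x7; word=0x729ab2df
word = 0x729ab2df → big-endian bytes:
  [0]=0x72  [1]=0x9a  [2]=0xb2  [3]=0xdf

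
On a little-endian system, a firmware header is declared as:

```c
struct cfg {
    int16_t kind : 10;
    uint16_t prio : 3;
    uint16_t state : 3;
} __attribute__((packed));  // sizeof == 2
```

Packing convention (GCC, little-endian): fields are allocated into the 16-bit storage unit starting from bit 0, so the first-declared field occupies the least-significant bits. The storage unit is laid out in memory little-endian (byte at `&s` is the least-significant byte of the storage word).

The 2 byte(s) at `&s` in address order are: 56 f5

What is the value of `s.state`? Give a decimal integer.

7

[0]=0x56 [1]=0xf5 (little-endian) → word 0xf556
kind:10 @ bit 0 → (0xf556>>0)&0x3ff = 0x156
prio:3 @ bit 10 → (0xf556>>10)&0x7 = 0x5
state:3 @ bit 13 → (0xf556>>13)&0x7 = 0x7  ←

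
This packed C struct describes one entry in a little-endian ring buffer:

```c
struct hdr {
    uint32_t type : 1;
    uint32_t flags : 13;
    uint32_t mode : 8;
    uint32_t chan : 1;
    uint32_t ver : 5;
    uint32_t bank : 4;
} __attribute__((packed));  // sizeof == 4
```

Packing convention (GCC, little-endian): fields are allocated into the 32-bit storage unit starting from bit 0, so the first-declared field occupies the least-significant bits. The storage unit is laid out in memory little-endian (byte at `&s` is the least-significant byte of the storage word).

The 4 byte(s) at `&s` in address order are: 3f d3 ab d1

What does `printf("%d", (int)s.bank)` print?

13

[0]=0x3f [1]=0xd3 [2]=0xab [3]=0xd1 (little-endian) → word 0xd1abd33f
type:1 @ bit 0 → (0xd1abd33f>>0)&0x1 = 0x1
flags:13 @ bit 1 → (0xd1abd33f>>1)&0x1fff = 0x99f
mode:8 @ bit 14 → (0xd1abd33f>>14)&0xff = 0xaf
chan:1 @ bit 22 → (0xd1abd33f>>22)&0x1 = 0x0
ver:5 @ bit 23 → (0xd1abd33f>>23)&0x1f = 0x3
bank:4 @ bit 28 → (0xd1abd33f>>28)&0xf = 0xd  ←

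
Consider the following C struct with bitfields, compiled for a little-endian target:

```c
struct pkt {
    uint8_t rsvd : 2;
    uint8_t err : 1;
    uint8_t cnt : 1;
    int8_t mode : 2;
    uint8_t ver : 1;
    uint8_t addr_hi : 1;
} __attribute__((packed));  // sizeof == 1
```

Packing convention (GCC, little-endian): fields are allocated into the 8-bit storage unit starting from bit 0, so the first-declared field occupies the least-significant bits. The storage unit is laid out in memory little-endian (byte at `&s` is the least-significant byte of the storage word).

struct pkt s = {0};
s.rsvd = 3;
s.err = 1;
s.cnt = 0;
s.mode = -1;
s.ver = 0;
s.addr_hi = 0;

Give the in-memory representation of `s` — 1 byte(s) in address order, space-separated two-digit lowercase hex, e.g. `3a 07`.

37

[0+:2] rsvd=3 & 0x3 = 0x3; word=0x03
[2+:1] err=1 & 0x1 = 0x1; word=0x07
[3+:1] cnt=0 & 0x1 = 0x0; word=0x07
[4+:2] mode=-1 & 0x3 = 0x3; word=0x37
[6+:1] ver=0 & 0x1 = 0x0; word=0x37
[7+:1] addr_hi=0 & 0x1 = 0x0; word=0x37
word = 0x37 → little-endian bytes:
  [0]=0x37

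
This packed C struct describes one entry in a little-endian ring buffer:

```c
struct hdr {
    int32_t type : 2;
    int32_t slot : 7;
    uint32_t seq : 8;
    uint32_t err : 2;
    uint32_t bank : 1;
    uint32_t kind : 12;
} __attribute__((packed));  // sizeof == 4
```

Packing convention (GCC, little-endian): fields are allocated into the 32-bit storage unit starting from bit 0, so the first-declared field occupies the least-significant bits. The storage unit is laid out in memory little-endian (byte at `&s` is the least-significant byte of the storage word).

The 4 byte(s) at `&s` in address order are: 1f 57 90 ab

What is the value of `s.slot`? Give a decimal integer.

[0]=0x1f [1]=0x57 [2]=0x90 [3]=0xab (little-endian) → word 0xab90571f
type [0+:2] = (word>>0) & 0x3 = 3
slot [2+:7] = (word>>2) & 0x7f = 71  ←
seq [9+:8] = (word>>9) & 0xff = 43
err [17+:2] = (word>>17) & 0x3 = 0
bank [19+:1] = (word>>19) & 0x1 = 0
kind [20+:12] = (word>>20) & 0xfff = 2745
slot signed 7b, MSB=1: 71 - 128 = -57

-57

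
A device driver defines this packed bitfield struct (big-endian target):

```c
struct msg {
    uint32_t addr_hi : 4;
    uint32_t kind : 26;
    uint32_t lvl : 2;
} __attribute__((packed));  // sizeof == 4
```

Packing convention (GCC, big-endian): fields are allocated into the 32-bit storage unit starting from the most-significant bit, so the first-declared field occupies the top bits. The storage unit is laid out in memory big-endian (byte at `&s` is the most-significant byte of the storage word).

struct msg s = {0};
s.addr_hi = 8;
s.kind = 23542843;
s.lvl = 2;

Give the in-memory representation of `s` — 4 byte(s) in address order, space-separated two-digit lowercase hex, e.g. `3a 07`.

85 9c f0 ee

addr_hi (4b) val=8 bits=0x8 at bit 28: 0x80000000
kind (26b) val=23542843 bits=0x1673c3b at bit 2: 0x859cf0ec
lvl (2b) val=2 bits=0x2 at bit 0: 0x859cf0ee
word = 0x859cf0ee → big-endian bytes:
  [0]=0x85  [1]=0x9c  [2]=0xf0  [3]=0xee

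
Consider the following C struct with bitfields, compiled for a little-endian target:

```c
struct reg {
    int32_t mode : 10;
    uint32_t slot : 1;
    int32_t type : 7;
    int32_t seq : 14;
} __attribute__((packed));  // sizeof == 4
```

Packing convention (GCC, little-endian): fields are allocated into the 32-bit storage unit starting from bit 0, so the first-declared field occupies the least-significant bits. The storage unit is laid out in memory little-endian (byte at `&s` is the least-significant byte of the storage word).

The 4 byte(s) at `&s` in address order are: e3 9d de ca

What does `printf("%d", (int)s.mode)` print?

[0]=0xe3 [1]=0x9d [2]=0xde [3]=0xca (little-endian) → word 0xcade9de3
mode:10 @ bit 0 → (0xcade9de3>>0)&0x3ff = 0x1e3  ←
slot:1 @ bit 10 → (0xcade9de3>>10)&0x1 = 0x1
type:7 @ bit 11 → (0xcade9de3>>11)&0x7f = 0x53
seq:14 @ bit 18 → (0xcade9de3>>18)&0x3fff = 0x32b7
mode signed 10b, MSB=0: value = 483

483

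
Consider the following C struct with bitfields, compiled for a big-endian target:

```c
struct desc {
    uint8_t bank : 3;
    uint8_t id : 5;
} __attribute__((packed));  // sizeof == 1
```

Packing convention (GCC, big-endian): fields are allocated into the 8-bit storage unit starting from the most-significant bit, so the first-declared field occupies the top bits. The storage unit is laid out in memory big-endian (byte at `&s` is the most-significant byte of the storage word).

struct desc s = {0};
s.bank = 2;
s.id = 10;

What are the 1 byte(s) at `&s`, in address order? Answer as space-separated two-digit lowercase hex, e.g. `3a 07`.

4a

bank:3 = 2 → 0x2 << 5 → word 0x40
id:5 = 10 → 0xa << 0 → word 0x4a
word = 0x4a → big-endian bytes:
  [0]=0x4a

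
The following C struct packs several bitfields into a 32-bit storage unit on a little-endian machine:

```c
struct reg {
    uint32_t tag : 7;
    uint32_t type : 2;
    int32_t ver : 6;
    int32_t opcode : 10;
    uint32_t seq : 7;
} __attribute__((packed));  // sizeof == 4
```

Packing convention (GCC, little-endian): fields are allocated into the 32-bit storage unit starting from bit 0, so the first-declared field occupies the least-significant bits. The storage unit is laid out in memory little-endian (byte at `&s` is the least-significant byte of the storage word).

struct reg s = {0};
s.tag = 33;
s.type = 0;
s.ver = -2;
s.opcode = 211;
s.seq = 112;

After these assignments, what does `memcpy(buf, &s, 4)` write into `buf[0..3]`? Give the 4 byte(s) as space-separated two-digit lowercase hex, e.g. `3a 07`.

21 fc 69 e0

tag (7b) val=33 bits=0x21 at bit 0: 0x00000021
type (2b) val=0 bits=0x0 at bit 7: 0x00000021
ver (6b) val=-2 bits=0x3e at bit 9: 0x00007c21
opcode (10b) val=211 bits=0xd3 at bit 15: 0x0069fc21
seq (7b) val=112 bits=0x70 at bit 25: 0xe069fc21
word = 0xe069fc21 → little-endian bytes:
  [0]=0x21  [1]=0xfc  [2]=0x69  [3]=0xe0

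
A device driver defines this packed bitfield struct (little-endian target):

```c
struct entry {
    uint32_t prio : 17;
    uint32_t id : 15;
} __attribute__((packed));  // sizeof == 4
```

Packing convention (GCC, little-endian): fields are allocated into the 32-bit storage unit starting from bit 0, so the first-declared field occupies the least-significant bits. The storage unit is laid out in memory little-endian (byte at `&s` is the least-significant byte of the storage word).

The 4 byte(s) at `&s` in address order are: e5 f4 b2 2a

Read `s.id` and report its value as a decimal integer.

5465

[0]=0xe5 [1]=0xf4 [2]=0xb2 [3]=0x2a (little-endian) → word 0x2ab2f4e5
prio [0+:17] = (word>>0) & 0x1ffff = 62693
id [17+:15] = (word>>17) & 0x7fff = 5465  ←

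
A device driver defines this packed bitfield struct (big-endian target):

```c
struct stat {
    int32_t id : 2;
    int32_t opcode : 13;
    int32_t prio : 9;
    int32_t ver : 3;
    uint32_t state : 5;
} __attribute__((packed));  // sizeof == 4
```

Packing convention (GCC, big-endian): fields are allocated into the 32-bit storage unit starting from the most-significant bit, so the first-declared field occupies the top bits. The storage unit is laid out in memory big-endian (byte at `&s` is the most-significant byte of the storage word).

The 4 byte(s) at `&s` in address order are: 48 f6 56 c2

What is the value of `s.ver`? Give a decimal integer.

-2

[0]=0x48 [1]=0xf6 [2]=0x56 [3]=0xc2 (big-endian) → word 0x48f656c2
id:2 @ bit 30 → (0x48f656c2>>30)&0x3 = 0x1
opcode:13 @ bit 17 → (0x48f656c2>>17)&0x1fff = 0x47b
prio:9 @ bit 8 → (0x48f656c2>>8)&0x1ff = 0x56
ver:3 @ bit 5 → (0x48f656c2>>5)&0x7 = 0x6  ←
state:5 @ bit 0 → (0x48f656c2>>0)&0x1f = 0x2
ver signed 3b, MSB=1: 6 - 8 = -2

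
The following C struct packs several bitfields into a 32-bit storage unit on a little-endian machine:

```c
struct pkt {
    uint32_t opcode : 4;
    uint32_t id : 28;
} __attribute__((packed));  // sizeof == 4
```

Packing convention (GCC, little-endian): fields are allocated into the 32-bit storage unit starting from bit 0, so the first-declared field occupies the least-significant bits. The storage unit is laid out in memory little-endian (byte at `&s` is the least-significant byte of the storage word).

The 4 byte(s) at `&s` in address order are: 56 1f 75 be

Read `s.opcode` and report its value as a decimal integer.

6

[0]=0x56 [1]=0x1f [2]=0x75 [3]=0xbe (little-endian) → word 0xbe751f56
opcode:4 @ bit 0 → (0xbe751f56>>0)&0xf = 0x6  ←
id:28 @ bit 4 → (0xbe751f56>>4)&0xfffffff = 0xbe751f5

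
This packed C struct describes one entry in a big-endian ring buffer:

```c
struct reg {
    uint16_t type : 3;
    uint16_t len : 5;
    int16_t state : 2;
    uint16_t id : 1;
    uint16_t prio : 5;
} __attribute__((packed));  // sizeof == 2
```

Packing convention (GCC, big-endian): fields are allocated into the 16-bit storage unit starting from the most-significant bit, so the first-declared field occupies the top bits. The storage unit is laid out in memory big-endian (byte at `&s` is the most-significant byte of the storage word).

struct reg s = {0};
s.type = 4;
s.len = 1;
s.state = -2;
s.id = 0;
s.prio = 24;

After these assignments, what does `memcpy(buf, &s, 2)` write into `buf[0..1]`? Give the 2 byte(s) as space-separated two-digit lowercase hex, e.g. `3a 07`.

[13+:3] type=4 & 0x7 = 0x4; word=0x8000
[8+:5] len=1 & 0x1f = 0x1; word=0x8100
[6+:2] state=-2 & 0x3 = 0x2; word=0x8180
[5+:1] id=0 & 0x1 = 0x0; word=0x8180
[0+:5] prio=24 & 0x1f = 0x18; word=0x8198
word = 0x8198 → big-endian bytes:
  [0]=0x81  [1]=0x98

81 98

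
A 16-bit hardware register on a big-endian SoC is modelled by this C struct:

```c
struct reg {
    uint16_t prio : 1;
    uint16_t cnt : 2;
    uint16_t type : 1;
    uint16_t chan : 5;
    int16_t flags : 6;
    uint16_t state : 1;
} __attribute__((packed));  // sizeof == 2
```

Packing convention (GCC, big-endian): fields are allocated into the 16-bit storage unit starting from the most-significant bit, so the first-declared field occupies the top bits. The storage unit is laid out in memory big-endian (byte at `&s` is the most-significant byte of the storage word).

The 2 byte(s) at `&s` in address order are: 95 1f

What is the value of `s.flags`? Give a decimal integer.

[0]=0x95 [1]=0x1f (big-endian) → word 0x951f
prio [15+:1] = (word>>15) & 0x1 = 1
cnt [13+:2] = (word>>13) & 0x3 = 0
type [12+:1] = (word>>12) & 0x1 = 1
chan [7+:5] = (word>>7) & 0x1f = 10
flags [1+:6] = (word>>1) & 0x3f = 15  ←
state [0+:1] = (word>>0) & 0x1 = 1
flags signed 6b, MSB=0: value = 15

15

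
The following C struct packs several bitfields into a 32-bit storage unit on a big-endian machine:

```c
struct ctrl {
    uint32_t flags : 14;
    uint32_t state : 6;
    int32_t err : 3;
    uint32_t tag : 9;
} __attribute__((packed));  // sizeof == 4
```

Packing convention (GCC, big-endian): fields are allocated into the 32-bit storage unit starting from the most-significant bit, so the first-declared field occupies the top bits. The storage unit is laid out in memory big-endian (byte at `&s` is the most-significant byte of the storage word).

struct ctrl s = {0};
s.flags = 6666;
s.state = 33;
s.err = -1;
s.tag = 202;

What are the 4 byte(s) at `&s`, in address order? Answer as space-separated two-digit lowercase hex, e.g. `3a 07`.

[18+:14] flags=6666 & 0x3fff = 0x1a0a; word=0x68280000
[12+:6] state=33 & 0x3f = 0x21; word=0x682a1000
[9+:3] err=-1 & 0x7 = 0x7; word=0x682a1e00
[0+:9] tag=202 & 0x1ff = 0xca; word=0x682a1eca
word = 0x682a1eca → big-endian bytes:
  [0]=0x68  [1]=0x2a  [2]=0x1e  [3]=0xca

68 2a 1e ca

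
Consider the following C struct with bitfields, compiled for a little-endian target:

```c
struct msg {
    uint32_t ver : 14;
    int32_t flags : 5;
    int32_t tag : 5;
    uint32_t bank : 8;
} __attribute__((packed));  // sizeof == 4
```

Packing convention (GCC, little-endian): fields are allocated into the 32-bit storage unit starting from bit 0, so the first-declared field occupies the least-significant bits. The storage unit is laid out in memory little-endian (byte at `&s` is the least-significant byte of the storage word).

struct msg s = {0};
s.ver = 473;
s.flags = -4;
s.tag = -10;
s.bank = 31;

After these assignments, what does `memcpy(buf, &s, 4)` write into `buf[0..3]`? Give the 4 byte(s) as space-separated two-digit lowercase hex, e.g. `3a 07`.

ver:14 = 473 → 0x1d9 << 0 → word 0x000001d9
flags:5 = -4 → 0x1c << 14 → word 0x000701d9
tag:5 = -10 → 0x16 << 19 → word 0x00b701d9
bank:8 = 31 → 0x1f << 24 → word 0x1fb701d9
word = 0x1fb701d9 → little-endian bytes:
  [0]=0xd9  [1]=0x01  [2]=0xb7  [3]=0x1f

d9 01 b7 1f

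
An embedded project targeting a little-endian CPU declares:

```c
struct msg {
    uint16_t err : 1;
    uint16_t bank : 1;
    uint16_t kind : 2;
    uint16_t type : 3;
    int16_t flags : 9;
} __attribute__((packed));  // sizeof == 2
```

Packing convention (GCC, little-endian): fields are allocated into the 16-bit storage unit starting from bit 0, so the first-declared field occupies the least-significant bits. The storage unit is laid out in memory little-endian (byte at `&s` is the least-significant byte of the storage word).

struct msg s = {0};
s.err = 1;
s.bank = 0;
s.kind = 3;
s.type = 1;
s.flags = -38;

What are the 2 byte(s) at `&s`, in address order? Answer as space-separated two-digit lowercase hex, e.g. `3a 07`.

[0+:1] err=1 & 0x1 = 0x1; word=0x0001
[1+:1] bank=0 & 0x1 = 0x0; word=0x0001
[2+:2] kind=3 & 0x3 = 0x3; word=0x000d
[4+:3] type=1 & 0x7 = 0x1; word=0x001d
[7+:9] flags=-38 & 0x1ff = 0x1da; word=0xed1d
word = 0xed1d → little-endian bytes:
  [0]=0x1d  [1]=0xed

1d ed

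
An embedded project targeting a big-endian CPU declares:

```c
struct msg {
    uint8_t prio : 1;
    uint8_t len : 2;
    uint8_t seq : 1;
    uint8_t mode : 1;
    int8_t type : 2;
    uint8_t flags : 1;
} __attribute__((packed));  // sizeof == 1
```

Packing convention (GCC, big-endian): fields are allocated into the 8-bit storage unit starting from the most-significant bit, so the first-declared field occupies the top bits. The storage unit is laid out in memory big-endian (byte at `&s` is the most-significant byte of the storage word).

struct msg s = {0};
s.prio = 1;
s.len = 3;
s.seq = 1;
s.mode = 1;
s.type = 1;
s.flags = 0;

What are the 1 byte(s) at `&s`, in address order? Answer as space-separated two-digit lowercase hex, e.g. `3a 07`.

prio (1b) val=1 bits=0x1 at bit 7: 0x80
len (2b) val=3 bits=0x3 at bit 5: 0xe0
seq (1b) val=1 bits=0x1 at bit 4: 0xf0
mode (1b) val=1 bits=0x1 at bit 3: 0xf8
type (2b) val=1 bits=0x1 at bit 1: 0xfa
flags (1b) val=0 bits=0x0 at bit 0: 0xfa
word = 0xfa → big-endian bytes:
  [0]=0xfa

fa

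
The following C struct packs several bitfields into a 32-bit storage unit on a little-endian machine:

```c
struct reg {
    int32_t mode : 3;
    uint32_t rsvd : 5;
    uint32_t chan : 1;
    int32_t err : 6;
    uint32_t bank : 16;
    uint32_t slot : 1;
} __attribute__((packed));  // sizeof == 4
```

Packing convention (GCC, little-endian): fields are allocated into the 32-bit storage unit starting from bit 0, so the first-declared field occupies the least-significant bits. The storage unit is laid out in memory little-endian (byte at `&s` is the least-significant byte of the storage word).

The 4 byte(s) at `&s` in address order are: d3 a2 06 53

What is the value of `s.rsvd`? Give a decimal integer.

[0]=0xd3 [1]=0xa2 [2]=0x06 [3]=0x53 (little-endian) → word 0x5306a2d3
mode:3 @ bit 0 → (0x5306a2d3>>0)&0x7 = 0x3
rsvd:5 @ bit 3 → (0x5306a2d3>>3)&0x1f = 0x1a  ←
chan:1 @ bit 8 → (0x5306a2d3>>8)&0x1 = 0x0
err:6 @ bit 9 → (0x5306a2d3>>9)&0x3f = 0x11
bank:16 @ bit 15 → (0x5306a2d3>>15)&0xffff = 0xa60d
slot:1 @ bit 31 → (0x5306a2d3>>31)&0x1 = 0x0

26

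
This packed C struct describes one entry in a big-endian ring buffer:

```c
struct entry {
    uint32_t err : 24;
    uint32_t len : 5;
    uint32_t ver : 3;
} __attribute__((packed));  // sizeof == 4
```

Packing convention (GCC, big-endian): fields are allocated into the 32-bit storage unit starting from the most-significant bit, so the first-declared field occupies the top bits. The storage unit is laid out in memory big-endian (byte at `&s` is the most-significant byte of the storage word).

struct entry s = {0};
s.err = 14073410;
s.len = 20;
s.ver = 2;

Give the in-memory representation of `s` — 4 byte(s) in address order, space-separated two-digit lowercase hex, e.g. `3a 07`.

[8+:24] err=14073410 & 0xffffff = 0xd6be42; word=0xd6be4200
[3+:5] len=20 & 0x1f = 0x14; word=0xd6be42a0
[0+:3] ver=2 & 0x7 = 0x2; word=0xd6be42a2
word = 0xd6be42a2 → big-endian bytes:
  [0]=0xd6  [1]=0xbe  [2]=0x42  [3]=0xa2

d6 be 42 a2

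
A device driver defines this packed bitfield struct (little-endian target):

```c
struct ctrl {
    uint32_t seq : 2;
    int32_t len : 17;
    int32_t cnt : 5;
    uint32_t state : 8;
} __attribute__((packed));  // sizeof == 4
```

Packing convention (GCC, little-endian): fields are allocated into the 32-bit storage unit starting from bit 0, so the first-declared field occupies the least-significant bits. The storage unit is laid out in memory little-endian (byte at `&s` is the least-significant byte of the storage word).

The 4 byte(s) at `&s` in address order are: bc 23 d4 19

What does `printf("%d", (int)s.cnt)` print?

[0]=0xbc [1]=0x23 [2]=0xd4 [3]=0x19 (little-endian) → word 0x19d423bc
seq:2 @ bit 0 → (0x19d423bc>>0)&0x3 = 0x0
len:17 @ bit 2 → (0x19d423bc>>2)&0x1ffff = 0x108ef
cnt:5 @ bit 19 → (0x19d423bc>>19)&0x1f = 0x1a  ←
state:8 @ bit 24 → (0x19d423bc>>24)&0xff = 0x19
cnt signed 5b, MSB=1: 26 - 32 = -6

-6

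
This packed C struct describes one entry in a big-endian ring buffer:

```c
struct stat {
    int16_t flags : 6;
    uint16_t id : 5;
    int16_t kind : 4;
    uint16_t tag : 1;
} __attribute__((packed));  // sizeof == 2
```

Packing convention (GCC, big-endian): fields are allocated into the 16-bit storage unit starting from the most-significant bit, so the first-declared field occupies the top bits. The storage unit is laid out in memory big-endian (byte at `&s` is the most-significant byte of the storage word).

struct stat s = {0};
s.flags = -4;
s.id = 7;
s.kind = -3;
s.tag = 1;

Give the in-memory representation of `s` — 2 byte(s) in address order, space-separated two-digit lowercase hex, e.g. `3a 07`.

flags:6 = -4 → 0x3c << 10 → word 0xf000
id:5 = 7 → 0x7 << 5 → word 0xf0e0
kind:4 = -3 → 0xd << 1 → word 0xf0fa
tag:1 = 1 → 0x1 << 0 → word 0xf0fb
word = 0xf0fb → big-endian bytes:
  [0]=0xf0  [1]=0xfb

f0 fb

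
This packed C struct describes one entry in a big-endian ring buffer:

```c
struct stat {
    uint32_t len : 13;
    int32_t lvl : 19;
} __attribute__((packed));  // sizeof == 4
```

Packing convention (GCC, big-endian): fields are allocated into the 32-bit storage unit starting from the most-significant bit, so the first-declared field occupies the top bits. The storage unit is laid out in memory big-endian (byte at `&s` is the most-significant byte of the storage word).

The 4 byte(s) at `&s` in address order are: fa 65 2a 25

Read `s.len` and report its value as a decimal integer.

[0]=0xfa [1]=0x65 [2]=0x2a [3]=0x25 (big-endian) → word 0xfa652a25
len:13 @ bit 19 → (0xfa652a25>>19)&0x1fff = 0x1f4c  ←
lvl:19 @ bit 0 → (0xfa652a25>>0)&0x7ffff = 0x52a25

8012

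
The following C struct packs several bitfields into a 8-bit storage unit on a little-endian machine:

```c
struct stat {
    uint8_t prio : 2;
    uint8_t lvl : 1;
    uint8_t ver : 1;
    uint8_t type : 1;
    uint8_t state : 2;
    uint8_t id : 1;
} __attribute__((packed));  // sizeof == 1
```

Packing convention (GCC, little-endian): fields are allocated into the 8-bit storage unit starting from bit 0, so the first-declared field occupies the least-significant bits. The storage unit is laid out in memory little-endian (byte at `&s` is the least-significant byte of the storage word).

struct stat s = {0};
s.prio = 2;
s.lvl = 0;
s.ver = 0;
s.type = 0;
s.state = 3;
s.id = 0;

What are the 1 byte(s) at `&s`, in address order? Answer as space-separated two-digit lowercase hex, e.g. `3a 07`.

62

[0+:2] prio=2 & 0x3 = 0x2; word=0x02
[2+:1] lvl=0 & 0x1 = 0x0; word=0x02
[3+:1] ver=0 & 0x1 = 0x0; word=0x02
[4+:1] type=0 & 0x1 = 0x0; word=0x02
[5+:2] state=3 & 0x3 = 0x3; word=0x62
[7+:1] id=0 & 0x1 = 0x0; word=0x62
word = 0x62 → little-endian bytes:
  [0]=0x62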